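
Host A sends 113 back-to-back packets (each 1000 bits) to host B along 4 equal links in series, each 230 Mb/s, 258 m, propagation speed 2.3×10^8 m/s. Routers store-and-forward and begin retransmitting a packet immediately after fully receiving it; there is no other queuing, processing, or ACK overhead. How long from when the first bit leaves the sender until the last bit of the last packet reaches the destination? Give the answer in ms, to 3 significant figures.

0.509 ms

Per-hop transmission t_tx = L/R = 1000/230000000 = 0.00434783 ms.
Per-hop propagation t_prop = 258/2.3e+08 = 0.00112174 ms.
Pipeline fill: first packet needs 4·t_tx to clear all hops; remaining 112 packets each add one t_tx.
Total = (4+113-1)·t_tx + 4·t_prop = 116·0.00434783 + 4·0.00112174 = 0.509 ms.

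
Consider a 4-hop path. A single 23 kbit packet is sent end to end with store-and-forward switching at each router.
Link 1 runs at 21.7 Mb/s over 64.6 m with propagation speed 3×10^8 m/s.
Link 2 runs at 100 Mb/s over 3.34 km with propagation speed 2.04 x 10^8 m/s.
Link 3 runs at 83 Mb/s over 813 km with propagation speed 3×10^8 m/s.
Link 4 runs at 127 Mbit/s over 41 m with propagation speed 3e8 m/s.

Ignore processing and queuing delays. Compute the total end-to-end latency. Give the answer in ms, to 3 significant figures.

L = 23000 bits.
Transmission delays (L/R per hop): 1.05991, 0.23, 0.277108, 0.181102 ms; sum = 1.74812 ms.
Propagation delays (d/s per hop): 0.000215333, 0.0163725, 2.71, 0.000136667 ms; sum = 2.72672 ms.
End-to-end = 4.47 ms.

4.47 ms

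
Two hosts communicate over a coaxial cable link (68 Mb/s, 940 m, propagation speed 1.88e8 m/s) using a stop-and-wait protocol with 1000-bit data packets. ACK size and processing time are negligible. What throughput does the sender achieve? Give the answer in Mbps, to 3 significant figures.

t_tx = L/R = 1000/68000000 = 1.47059e-05 s.
t_prop = 940/188000000 = 5e-06 s; RTT = 1e-05 s.
Cycle = t_tx + RTT = 2.47059e-05 s.
Throughput = L / cycle = 1000 / 2.47059e-05 = 40.5 Mbps.

40.5 Mbps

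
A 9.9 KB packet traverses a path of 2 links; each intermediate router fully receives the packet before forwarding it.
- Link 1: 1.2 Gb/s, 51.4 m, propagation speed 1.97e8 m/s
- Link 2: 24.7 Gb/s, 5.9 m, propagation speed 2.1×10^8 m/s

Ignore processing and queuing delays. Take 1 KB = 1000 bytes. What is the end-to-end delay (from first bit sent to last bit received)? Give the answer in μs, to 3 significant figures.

69.5 μs

L = 79200 bits.
Transmission delays (L/R per hop): 66, 3.20648 μs; sum = 69.2065 μs.
Propagation delays (d/s per hop): 0.260914, 0.0280952 μs; sum = 0.289009 μs.
End-to-end = 69.5 μs.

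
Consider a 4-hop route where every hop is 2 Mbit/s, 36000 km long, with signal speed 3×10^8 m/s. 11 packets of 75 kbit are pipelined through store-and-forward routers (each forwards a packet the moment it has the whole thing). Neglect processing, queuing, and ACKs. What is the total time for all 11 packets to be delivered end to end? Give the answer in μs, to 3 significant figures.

Per-hop transmission t_tx = L/R = 75000/2000000 = 37500 μs.
Per-hop propagation t_prop = 36000000/300000000 = 120000 μs.
Pipeline fill: first packet needs 4·t_tx to clear all hops; remaining 10 packets each add one t_tx.
Total = (4+11-1)·t_tx + 4·t_prop = 14·37500 + 4·120000 = 1010000 μs.

1010000 μs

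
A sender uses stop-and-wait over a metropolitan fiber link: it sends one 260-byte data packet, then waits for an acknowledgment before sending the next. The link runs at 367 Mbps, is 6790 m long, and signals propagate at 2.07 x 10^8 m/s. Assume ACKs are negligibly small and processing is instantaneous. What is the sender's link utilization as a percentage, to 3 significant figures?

t_tx = L/R = 2080/367000000 = 5.66757e-06 s.
t_prop = 6790/2.07e+08 = 3.28019e-05 s; RTT = 6.56039e-05 s.
Cycle = t_tx + RTT = 7.12714e-05 s.
Utilization = t_tx / cycle = 5.66757e-06/7.12714e-05 = 7.95 %.

7.95 %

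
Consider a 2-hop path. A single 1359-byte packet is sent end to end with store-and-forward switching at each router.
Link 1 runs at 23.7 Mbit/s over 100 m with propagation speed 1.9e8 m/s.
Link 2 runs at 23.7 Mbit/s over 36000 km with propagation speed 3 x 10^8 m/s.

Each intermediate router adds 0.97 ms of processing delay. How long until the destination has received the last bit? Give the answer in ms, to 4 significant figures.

L = 1359 × 8 = 10872 bits.
Transmission delay per hop = L/R = 10872/23700000 = 0.458734 ms; 2 hops → 0.917468 ms.
Propagation delays (d/s per hop): 0.000526316, 120 ms; sum = 120.001 ms.
Processing at 1 router(s): 1 × 0.97 ms = 0.97 ms.
End-to-end = 121.9 ms.

121.9 ms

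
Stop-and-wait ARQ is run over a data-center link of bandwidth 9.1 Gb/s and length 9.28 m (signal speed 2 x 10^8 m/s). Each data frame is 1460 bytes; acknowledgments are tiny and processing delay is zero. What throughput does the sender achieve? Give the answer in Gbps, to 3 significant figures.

8.49 Gbps

t_tx = L/R = 11680/9100000000 = 1.28352e-06 s.
t_prop = 9.28/200000000 = 4.64e-08 s; RTT = 9.28e-08 s.
Cycle = t_tx + RTT = 1.37632e-06 s.
Throughput = L / cycle = 11680 / 1.37632e-06 = 8.49 Gbps.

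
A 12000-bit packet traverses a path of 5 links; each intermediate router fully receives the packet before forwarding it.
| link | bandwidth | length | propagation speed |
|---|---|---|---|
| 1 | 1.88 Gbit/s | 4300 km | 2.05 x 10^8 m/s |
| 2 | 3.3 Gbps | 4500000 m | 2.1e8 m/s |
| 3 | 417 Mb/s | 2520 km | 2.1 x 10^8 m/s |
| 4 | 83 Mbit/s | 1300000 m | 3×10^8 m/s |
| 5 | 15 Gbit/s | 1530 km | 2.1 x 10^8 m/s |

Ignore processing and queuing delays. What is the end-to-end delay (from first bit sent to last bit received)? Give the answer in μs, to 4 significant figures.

66210 μs

Transmission delays (L/R per hop): 6.38298, 3.63636, 28.777, 144.578, 0.8 μs; sum = 184.175 μs.
Propagation delays (d/s per hop): 20975.6, 21428.6, 12000, 4333.33, 7285.71 μs; sum = 66023.2 μs.
End-to-end = 66210 μs.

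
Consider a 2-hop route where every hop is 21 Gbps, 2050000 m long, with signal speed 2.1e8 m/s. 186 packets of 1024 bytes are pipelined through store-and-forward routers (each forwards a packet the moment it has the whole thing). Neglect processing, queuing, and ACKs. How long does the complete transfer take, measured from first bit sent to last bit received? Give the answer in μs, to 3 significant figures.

19600 μs

Per-hop transmission t_tx = L/R = 8192/21000000000 = 0.390095 μs.
Per-hop propagation t_prop = 2050000/210000000 = 9761.9 μs.
Pipeline fill: first packet needs 2·t_tx to clear all hops; remaining 185 packets each add one t_tx.
Total = (2+186-1)·t_tx + 2·t_prop = 187·0.390095 + 2·9761.9 = 19600 μs.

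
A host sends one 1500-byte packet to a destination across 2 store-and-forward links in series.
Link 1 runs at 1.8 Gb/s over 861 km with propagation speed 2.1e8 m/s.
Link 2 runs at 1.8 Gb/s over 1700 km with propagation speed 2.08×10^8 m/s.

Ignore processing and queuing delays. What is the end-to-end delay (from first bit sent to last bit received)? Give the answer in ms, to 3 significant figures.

L = 1500 × 8 = 12000 bits.
Transmission delay per hop = L/R = 12000/1800000000 = 0.00666667 ms; 2 hops → 0.0133333 ms.
Propagation delays (d/s per hop): 4.1, 8.17308 ms; sum = 12.2731 ms.
End-to-end = 12.3 ms.

12.3 ms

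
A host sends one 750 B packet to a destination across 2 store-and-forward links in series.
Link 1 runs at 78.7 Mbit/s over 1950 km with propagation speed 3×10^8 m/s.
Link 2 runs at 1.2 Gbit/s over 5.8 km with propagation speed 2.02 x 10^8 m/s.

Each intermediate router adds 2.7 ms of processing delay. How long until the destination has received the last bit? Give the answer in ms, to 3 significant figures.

L = 750 × 8 = 6000 bits.
Transmission delays (L/R per hop): 0.0762389, 0.005 ms; sum = 0.0812389 ms.
Propagation delays (d/s per hop): 6.5, 0.0287129 ms; sum = 6.52871 ms.
Processing at 1 router(s): 1 × 2.7 ms = 2.7 ms.
End-to-end = 9.31 ms.

9.31 ms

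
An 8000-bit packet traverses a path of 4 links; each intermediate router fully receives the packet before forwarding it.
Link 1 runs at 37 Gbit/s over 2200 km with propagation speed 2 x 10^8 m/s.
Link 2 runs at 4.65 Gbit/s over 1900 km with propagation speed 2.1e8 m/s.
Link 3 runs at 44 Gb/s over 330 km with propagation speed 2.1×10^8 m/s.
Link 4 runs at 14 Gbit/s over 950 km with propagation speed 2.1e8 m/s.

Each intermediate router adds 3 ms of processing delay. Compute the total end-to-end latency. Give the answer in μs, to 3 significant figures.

35100 μs

Transmission delays (L/R per hop): 0.216216, 1.72043, 0.181818, 0.571429 μs; sum = 2.68989 μs.
Propagation delays (d/s per hop): 11000, 9047.62, 1571.43, 4523.81 μs; sum = 26142.9 μs.
Processing at 3 router(s): 3 × 3 ms = 9000 μs.
End-to-end = 35100 μs.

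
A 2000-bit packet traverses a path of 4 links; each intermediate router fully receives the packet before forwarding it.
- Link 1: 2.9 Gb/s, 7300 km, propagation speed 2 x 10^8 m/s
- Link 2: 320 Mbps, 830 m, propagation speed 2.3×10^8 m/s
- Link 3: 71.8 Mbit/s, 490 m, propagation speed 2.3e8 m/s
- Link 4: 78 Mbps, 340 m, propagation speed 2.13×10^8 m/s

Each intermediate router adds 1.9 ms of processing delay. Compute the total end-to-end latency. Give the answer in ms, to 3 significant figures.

42.3 ms

Transmission delays (L/R per hop): 0.000689655, 0.00625, 0.0278552, 0.025641 ms; sum = 0.0604358 ms.
Propagation delays (d/s per hop): 36.5, 0.0036087, 0.00213043, 0.00159624 ms; sum = 36.5073 ms.
Processing at 3 router(s): 3 × 1.9 ms = 5.7 ms.
End-to-end = 42.3 ms.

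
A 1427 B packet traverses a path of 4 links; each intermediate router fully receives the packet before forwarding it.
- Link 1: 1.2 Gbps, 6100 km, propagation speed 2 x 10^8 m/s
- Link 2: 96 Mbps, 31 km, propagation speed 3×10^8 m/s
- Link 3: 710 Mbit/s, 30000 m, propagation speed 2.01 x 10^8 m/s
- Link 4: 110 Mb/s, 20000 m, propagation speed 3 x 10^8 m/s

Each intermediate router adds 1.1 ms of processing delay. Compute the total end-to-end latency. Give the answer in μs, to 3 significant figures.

L = 1427 × 8 = 11416 bits.
Transmission delays (L/R per hop): 9.51333, 118.917, 16.0789, 103.782 μs; sum = 248.291 μs.
Propagation delays (d/s per hop): 30500, 103.333, 149.254, 66.6667 μs; sum = 30819.3 μs.
Processing at 3 router(s): 3 × 1.1 ms = 3300 μs.
End-to-end = 34400 μs.

34400 μs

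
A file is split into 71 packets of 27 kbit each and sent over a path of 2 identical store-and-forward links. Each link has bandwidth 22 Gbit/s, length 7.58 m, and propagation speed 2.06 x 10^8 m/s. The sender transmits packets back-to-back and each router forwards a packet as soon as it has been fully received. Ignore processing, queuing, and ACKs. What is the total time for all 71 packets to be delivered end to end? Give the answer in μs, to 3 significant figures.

Per-hop transmission t_tx = L/R = 27000/22000000000 = 1.22727 μs.
Per-hop propagation t_prop = 7.58/206000000 = 0.0367961 μs.
Pipeline fill: first packet needs 2·t_tx to clear all hops; remaining 70 packets each add one t_tx.
Total = (2+71-1)·t_tx + 2·t_prop = 72·1.22727 + 2·0.0367961 = 88.4 μs.

88.4 μs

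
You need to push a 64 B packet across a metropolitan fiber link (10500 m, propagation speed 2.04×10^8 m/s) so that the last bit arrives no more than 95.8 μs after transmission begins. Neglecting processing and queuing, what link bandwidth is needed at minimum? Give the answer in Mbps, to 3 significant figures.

11.5 Mbps

L = 512 bits.
Propagation delay = 10500 / 204000000 = 51.4706 μs.
Transmission budget = 95.8 − 51.4706 = 44.3294 μs.
R ≥ L / t_tx = 512 bits / 4.43294e-05 s = 11.5 Mbps.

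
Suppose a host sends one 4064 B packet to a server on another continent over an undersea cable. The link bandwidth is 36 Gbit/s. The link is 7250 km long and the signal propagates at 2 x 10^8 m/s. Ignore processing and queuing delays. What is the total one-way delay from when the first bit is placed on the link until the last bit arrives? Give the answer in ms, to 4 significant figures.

L = 4064 × 8 = 32512 bits.
Transmission delay = L/R = 32512 / 36000000000 = 0.000903111 ms.
Propagation delay = d/s = 7250000 m / 200000000 m/s = 36.25 ms.
Total = 36.25 ms.

36.25 ms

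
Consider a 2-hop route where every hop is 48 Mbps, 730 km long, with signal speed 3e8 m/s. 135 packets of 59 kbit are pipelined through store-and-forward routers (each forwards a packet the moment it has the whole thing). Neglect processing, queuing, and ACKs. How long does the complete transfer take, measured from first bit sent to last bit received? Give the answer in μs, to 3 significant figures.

172000 μs

Per-hop transmission t_tx = L/R = 59000/48000000 = 1229.17 μs.
Per-hop propagation t_prop = 730000/300000000 = 2433.33 μs.
Pipeline fill: first packet needs 2·t_tx to clear all hops; remaining 134 packets each add one t_tx.
Total = (2+135-1)·t_tx + 2·t_prop = 136·1229.17 + 2·2433.33 = 172000 μs.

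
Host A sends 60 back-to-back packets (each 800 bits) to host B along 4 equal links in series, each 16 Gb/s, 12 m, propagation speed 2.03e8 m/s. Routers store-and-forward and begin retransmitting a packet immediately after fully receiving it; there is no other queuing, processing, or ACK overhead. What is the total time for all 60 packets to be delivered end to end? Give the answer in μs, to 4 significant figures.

Per-hop transmission t_tx = L/R = 800/16000000000 = 0.05 μs.
Per-hop propagation t_prop = 12/2.03e+08 = 0.0591133 μs.
Pipeline fill: first packet needs 4·t_tx to clear all hops; remaining 59 packets each add one t_tx.
Total = (4+60-1)·t_tx + 4·t_prop = 63·0.05 + 4·0.0591133 = 3.386 μs.

3.386 μs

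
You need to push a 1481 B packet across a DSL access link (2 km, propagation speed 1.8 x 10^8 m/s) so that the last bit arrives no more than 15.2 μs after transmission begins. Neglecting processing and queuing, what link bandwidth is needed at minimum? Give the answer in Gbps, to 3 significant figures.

2.90 Gbps

L = 11848 bits.
Propagation delay = 2000 / 180000000 = 11.1111 μs.
Transmission budget = 15.2 − 11.1111 = 4.08889 μs.
R ≥ L / t_tx = 11848 bits / 4.08889e-06 s = 2.90 Gbps.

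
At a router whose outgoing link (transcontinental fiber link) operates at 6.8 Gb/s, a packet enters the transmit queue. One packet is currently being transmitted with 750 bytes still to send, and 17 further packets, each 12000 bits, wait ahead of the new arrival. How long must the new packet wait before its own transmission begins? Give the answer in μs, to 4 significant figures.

Each queued packet: L/R = 12000/6800000000 = 1.76471 μs.
17 queued → 30 μs.
Plus remaining 6000 bits of current packet: 0.882353 μs.
Queuing delay = 30.88 μs.

30.88 μs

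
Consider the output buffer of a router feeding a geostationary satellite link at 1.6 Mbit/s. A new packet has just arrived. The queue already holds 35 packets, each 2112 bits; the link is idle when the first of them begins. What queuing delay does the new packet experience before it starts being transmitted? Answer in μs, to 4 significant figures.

46200 μs

Each queued packet: L/R = 2112/1600000 = 1320 μs.
35 queued → 46200 μs.
Queuing delay = 46200 μs.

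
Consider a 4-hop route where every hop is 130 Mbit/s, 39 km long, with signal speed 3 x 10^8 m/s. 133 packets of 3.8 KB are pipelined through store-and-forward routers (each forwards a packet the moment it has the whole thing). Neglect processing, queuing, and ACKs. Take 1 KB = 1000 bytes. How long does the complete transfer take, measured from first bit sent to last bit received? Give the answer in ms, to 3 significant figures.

Per-hop transmission t_tx = L/R = 30400/130000000 = 0.233846 ms.
Per-hop propagation t_prop = 39000/300000000 = 0.13 ms.
Pipeline fill: first packet needs 4·t_tx to clear all hops; remaining 132 packets each add one t_tx.
Total = (4+133-1)·t_tx + 4·t_prop = 136·0.233846 + 4·0.13 = 32.3 ms.

32.3 ms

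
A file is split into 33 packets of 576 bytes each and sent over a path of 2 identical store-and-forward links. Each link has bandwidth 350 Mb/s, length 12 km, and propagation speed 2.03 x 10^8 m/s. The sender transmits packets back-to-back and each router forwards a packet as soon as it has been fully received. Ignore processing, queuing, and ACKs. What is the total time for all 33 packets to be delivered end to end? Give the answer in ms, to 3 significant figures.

Per-hop transmission t_tx = L/R = 4608/350000000 = 0.0131657 ms.
Per-hop propagation t_prop = 12000/2.03e+08 = 0.0591133 ms.
Pipeline fill: first packet needs 2·t_tx to clear all hops; remaining 32 packets each add one t_tx.
Total = (2+33-1)·t_tx + 2·t_prop = 34·0.0131657 + 2·0.0591133 = 0.566 ms.

0.566 ms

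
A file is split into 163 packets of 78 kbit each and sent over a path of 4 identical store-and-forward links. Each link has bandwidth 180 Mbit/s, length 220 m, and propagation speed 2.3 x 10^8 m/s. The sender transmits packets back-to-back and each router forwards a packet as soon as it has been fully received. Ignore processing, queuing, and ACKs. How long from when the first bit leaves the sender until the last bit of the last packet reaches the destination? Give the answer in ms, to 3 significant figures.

Per-hop transmission t_tx = L/R = 78000/180000000 = 0.433333 ms.
Per-hop propagation t_prop = 220/2.3e+08 = 0.000956522 ms.
Pipeline fill: first packet needs 4·t_tx to clear all hops; remaining 162 packets each add one t_tx.
Total = (4+163-1)·t_tx + 4·t_prop = 166·0.433333 + 4·0.000956522 = 71.9 ms.

71.9 ms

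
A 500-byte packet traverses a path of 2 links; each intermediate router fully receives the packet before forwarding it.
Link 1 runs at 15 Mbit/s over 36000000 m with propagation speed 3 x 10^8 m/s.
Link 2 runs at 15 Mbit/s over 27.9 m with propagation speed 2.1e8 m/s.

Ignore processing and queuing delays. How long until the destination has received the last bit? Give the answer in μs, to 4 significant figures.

L = 500 × 8 = 4000 bits.
Transmission delay per hop = L/R = 4000/15000000 = 266.667 μs; 2 hops → 533.333 μs.
Propagation delays (d/s per hop): 120000, 0.132857 μs; sum = 120000 μs.
End-to-end = 120500 μs.

120500 μs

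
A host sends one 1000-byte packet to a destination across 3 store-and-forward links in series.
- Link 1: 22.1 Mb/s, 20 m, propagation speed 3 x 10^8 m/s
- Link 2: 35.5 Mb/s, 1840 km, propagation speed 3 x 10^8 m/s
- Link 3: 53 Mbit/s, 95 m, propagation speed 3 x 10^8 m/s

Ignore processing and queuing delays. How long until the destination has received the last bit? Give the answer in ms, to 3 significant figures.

L = 1000 × 8 = 8000 bits.
Transmission delays (L/R per hop): 0.361991, 0.225352, 0.150943 ms; sum = 0.738286 ms.
Propagation delays (d/s per hop): 6.66667e-05, 6.13333, 0.000316667 ms; sum = 6.13372 ms.
End-to-end = 6.87 ms.

6.87 ms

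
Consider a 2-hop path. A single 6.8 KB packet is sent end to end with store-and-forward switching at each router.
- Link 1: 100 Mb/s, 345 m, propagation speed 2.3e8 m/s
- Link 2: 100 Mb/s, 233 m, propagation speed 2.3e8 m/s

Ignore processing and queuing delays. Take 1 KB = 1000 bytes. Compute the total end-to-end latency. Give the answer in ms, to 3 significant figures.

1.09 ms

L = 54400 bits.
Transmission delay per hop = L/R = 54400/100000000 = 0.544 ms; 2 hops → 1.088 ms.
Propagation delays (d/s per hop): 0.0015, 0.00101304 ms; sum = 0.00251304 ms.
End-to-end = 1.09 ms.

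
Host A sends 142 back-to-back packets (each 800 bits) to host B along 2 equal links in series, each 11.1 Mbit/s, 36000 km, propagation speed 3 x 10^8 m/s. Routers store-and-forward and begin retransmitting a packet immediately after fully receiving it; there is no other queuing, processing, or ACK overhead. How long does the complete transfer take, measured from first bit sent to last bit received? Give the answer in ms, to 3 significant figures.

Per-hop transmission t_tx = L/R = 800/11100000 = 0.0720721 ms.
Per-hop propagation t_prop = 36000000/300000000 = 120 ms.
Pipeline fill: first packet needs 2·t_tx to clear all hops; remaining 141 packets each add one t_tx.
Total = (2+142-1)·t_tx + 2·t_prop = 143·0.0720721 + 2·120 = 250 ms.

250 ms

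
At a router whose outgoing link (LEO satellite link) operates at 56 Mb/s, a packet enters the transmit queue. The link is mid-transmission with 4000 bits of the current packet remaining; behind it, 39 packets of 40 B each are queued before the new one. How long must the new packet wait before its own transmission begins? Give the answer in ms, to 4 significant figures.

Each queued packet: L/R = 320/56000000 = 0.00571429 ms.
39 queued → 0.222857 ms.
Plus remaining 4000 bits of current packet: 0.0714286 ms.
Queuing delay = 0.2943 ms.

0.2943 ms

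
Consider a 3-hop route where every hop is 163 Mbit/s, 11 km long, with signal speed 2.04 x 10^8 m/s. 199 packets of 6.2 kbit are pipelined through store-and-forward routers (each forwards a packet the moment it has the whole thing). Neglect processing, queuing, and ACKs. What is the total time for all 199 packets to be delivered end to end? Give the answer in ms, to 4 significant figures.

Per-hop transmission t_tx = L/R = 6200/163000000 = 0.0380368 ms.
Per-hop propagation t_prop = 11000/204000000 = 0.0539216 ms.
Pipeline fill: first packet needs 3·t_tx to clear all hops; remaining 198 packets each add one t_tx.
Total = (3+199-1)·t_tx + 3·t_prop = 201·0.0380368 + 3·0.0539216 = 7.807 ms.

7.807 ms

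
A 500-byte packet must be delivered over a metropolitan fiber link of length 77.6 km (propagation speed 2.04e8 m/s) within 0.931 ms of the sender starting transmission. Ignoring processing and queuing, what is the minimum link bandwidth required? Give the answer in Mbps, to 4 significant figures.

L = 4000 bits.
Propagation delay = 77600 / 204000000 = 0.380392 ms.
Transmission budget = 0.931 − 0.380392 = 0.550608 ms.
R ≥ L / t_tx = 4000 bits / 0.000550608 s = 7.265 Mbps.

7.265 Mbps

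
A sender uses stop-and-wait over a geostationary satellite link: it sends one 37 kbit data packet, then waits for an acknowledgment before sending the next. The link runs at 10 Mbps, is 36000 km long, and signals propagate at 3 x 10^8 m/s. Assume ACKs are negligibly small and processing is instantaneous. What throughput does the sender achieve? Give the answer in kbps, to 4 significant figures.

t_tx = L/R = 37000/10000000 = 0.0037 s.
t_prop = 36000000/300000000 = 0.12 s; RTT = 0.24 s.
Cycle = t_tx + RTT = 0.2437 s.
Throughput = L / cycle = 37000 / 0.2437 = 151.8 kbps.

151.8 kbps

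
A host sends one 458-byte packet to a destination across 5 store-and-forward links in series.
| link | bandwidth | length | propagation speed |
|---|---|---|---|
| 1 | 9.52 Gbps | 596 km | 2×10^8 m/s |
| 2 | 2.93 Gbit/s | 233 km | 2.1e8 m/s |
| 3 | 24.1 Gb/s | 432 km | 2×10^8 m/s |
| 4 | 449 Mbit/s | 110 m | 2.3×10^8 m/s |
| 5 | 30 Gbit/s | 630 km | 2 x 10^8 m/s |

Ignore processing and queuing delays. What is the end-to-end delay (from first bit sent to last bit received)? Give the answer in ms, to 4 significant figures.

L = 458 × 8 = 3664 bits.
Transmission delays (L/R per hop): 0.000384874, 0.00125051, 0.000152033, 0.00816036, 0.000122133 ms; sum = 0.0100699 ms.
Propagation delays (d/s per hop): 2.98, 1.10952, 2.16, 0.000478261, 3.15 ms; sum = 9.4 ms.
End-to-end = 9.410 ms.

9.410 ms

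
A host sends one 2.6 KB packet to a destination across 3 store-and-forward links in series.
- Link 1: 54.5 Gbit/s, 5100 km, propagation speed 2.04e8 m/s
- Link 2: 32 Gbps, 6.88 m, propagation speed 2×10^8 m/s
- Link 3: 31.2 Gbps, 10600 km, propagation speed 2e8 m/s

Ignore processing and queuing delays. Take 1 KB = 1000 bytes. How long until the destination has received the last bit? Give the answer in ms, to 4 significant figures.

L = 20800 bits.
Transmission delays (L/R per hop): 0.000381651, 0.00065, 0.000666667 ms; sum = 0.00169832 ms.
Propagation delays (d/s per hop): 25, 3.44e-05, 53 ms; sum = 78 ms.
End-to-end = 78.00 ms.

78.00 ms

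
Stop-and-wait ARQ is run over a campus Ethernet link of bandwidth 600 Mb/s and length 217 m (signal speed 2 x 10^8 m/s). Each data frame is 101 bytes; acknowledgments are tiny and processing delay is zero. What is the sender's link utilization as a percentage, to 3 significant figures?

38.3 %

t_tx = L/R = 808/600000000 = 1.34667e-06 s.
t_prop = 217/200000000 = 1.085e-06 s; RTT = 2.17e-06 s.
Cycle = t_tx + RTT = 3.51667e-06 s.
Utilization = t_tx / cycle = 1.34667e-06/3.51667e-06 = 38.3 %.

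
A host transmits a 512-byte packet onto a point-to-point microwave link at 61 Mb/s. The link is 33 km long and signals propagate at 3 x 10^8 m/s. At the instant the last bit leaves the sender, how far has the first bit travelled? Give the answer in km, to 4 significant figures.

20.14 km

t_tx = L/R = 4096/61000000 = 6.71475e-05 s.
Distance = s × t_tx = 300000000 × 6.71475e-05 = 20.14 km.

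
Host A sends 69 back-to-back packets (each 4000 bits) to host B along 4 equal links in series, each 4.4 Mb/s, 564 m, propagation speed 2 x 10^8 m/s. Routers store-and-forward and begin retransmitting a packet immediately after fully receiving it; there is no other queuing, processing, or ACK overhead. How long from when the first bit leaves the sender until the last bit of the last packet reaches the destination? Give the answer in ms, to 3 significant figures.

Per-hop transmission t_tx = L/R = 4000/4400000 = 0.909091 ms.
Per-hop propagation t_prop = 564/200000000 = 0.00282 ms.
Pipeline fill: first packet needs 4·t_tx to clear all hops; remaining 68 packets each add one t_tx.
Total = (4+69-1)·t_tx + 4·t_prop = 72·0.909091 + 4·0.00282 = 65.5 ms.

65.5 ms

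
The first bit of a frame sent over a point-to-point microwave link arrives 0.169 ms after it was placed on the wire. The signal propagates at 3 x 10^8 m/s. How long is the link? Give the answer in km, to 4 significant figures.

d = s × t_prop = 300000000 × 0.000169 = 50.70 km.

50.70 km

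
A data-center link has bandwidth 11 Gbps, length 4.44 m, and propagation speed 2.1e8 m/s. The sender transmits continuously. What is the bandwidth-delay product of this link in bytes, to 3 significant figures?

Propagation delay = 4.44 / 210000000 = 2.11429e-08 s.
BDP = R × t_prop = 11000000000 × 2.11429e-08 = 232.571 bits.
In bytes: 232.571/8 = 29.1 bytes.

29.1 bytes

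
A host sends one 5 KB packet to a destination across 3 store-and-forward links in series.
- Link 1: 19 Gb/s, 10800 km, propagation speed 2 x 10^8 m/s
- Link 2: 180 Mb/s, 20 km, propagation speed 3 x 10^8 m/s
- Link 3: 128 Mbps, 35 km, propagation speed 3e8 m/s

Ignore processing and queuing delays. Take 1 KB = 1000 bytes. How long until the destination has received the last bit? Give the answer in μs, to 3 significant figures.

L = 40000 bits.
Transmission delays (L/R per hop): 2.10526, 222.222, 312.5 μs; sum = 536.827 μs.
Propagation delays (d/s per hop): 54000, 66.6667, 116.667 μs; sum = 54183.3 μs.
End-to-end = 54700 μs.

54700 μs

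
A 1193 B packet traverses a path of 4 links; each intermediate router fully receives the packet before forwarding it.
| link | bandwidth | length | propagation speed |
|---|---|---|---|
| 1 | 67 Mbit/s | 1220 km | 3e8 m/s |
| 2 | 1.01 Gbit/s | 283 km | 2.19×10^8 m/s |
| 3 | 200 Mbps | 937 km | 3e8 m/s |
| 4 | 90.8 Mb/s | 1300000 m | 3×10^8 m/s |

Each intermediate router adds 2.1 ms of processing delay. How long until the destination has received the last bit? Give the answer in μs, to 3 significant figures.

L = 1193 × 8 = 9544 bits.
Transmission delays (L/R per hop): 142.448, 9.4495, 47.72, 105.11 μs; sum = 304.727 μs.
Propagation delays (d/s per hop): 4066.67, 1292.24, 3123.33, 4333.33 μs; sum = 12815.6 μs.
Processing at 3 router(s): 3 × 2.1 ms = 6300 μs.
End-to-end = 19400 μs.

19400 μs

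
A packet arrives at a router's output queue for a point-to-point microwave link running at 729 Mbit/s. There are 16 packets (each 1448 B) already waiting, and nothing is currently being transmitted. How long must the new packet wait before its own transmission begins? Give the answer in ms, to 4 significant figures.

0.2542 ms

Each queued packet: L/R = 11584/729000000 = 0.0158903 ms.
16 queued → 0.254244 ms.
Queuing delay = 0.2542 ms.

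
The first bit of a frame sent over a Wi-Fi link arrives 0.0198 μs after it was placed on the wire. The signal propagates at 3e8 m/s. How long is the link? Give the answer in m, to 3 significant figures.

d = s × t_prop = 300000000 × 1.98e-08 = 5.94 m.

5.94 m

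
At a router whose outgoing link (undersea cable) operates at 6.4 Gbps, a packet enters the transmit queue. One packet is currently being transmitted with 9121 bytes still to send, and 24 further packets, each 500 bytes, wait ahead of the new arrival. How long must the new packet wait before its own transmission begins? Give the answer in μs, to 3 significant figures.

Each queued packet: L/R = 4000/6400000000 = 0.625 μs.
24 queued → 15 μs.
Plus remaining 72968 bits of current packet: 11.4013 μs.
Queuing delay = 26.4 μs.

26.4 μs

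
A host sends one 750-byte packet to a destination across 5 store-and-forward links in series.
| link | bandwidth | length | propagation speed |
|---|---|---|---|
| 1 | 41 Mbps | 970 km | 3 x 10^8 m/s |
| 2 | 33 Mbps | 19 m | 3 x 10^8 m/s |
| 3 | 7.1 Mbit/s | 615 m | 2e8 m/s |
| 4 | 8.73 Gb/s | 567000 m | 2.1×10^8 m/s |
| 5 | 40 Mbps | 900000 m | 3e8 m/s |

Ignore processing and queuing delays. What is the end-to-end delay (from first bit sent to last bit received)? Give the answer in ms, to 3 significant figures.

10.3 ms

L = 750 × 8 = 6000 bits.
Transmission delays (L/R per hop): 0.146341, 0.181818, 0.84507, 0.000687285, 0.15 ms; sum = 1.32392 ms.
Propagation delays (d/s per hop): 3.23333, 6.33333e-05, 0.003075, 2.7, 3 ms; sum = 8.93647 ms.
End-to-end = 10.3 ms.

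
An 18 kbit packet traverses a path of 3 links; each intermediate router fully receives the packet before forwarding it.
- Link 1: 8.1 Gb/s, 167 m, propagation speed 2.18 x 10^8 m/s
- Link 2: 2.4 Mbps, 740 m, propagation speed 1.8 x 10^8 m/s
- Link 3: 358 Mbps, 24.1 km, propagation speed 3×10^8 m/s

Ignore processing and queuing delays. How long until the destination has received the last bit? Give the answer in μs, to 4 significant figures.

L = 18000 bits.
Transmission delays (L/R per hop): 2.22222, 7500, 50.2793 μs; sum = 7552.5 μs.
Propagation delays (d/s per hop): 0.766055, 4.11111, 80.3333 μs; sum = 85.2105 μs.
End-to-end = 7638 μs.

7638 μs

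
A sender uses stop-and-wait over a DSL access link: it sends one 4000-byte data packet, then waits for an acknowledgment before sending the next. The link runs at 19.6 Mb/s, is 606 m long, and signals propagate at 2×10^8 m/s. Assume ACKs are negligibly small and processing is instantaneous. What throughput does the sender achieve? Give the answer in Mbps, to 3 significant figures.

t_tx = L/R = 32000/19600000 = 0.00163265 s.
t_prop = 606/200000000 = 3.03e-06 s; RTT = 6.06e-06 s.
Cycle = t_tx + RTT = 0.00163871 s.
Throughput = L / cycle = 32000 / 0.00163871 = 19.5 Mbps.

19.5 Mbps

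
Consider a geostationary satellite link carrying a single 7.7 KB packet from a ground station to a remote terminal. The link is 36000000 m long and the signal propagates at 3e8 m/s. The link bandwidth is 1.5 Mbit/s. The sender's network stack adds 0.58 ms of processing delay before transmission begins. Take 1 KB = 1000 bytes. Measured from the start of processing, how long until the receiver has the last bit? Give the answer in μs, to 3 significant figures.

162000 μs

L = 61600 bits.
Transmission delay = L/R = 61600 / 1500000 = 41066.7 μs.
Propagation delay = d/s = 36000000 m / 300000000 m/s = 120000 μs.
Plus processing delay 0.58 ms = 580 μs.
Total = 162000 μs.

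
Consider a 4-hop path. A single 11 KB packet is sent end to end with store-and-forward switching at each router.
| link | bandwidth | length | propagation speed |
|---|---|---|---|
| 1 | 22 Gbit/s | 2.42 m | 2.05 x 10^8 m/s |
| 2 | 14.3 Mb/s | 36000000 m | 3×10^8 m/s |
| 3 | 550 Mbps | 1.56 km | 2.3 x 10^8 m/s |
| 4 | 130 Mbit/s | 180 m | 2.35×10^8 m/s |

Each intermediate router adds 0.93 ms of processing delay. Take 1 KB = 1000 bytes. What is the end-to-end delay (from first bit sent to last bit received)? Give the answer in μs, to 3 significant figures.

130000 μs

L = 88000 bits.
Transmission delays (L/R per hop): 4, 6153.85, 160, 676.923 μs; sum = 6994.77 μs.
Propagation delays (d/s per hop): 0.0118049, 120000, 6.78261, 0.765957 μs; sum = 120008 μs.
Processing at 3 router(s): 3 × 0.93 ms = 2790 μs.
End-to-end = 130000 μs.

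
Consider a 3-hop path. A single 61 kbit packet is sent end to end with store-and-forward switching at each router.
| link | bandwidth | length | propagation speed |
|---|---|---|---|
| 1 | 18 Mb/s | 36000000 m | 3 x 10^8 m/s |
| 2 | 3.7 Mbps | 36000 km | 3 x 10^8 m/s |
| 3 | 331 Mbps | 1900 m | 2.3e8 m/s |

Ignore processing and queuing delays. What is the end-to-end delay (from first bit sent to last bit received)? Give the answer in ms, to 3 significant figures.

L = 61000 bits.
Transmission delays (L/R per hop): 3.38889, 16.4865, 0.18429 ms; sum = 20.0597 ms.
Propagation delays (d/s per hop): 120, 120, 0.00826087 ms; sum = 240.008 ms.
End-to-end = 260 ms.

260 ms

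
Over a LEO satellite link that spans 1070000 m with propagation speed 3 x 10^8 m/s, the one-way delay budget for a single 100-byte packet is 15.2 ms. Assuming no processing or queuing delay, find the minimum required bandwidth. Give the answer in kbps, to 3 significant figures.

L = 800 bits.
Propagation delay = 1070000 / 300000000 = 3.56667 ms.
Transmission budget = 15.2 − 3.56667 = 11.6333 ms.
R ≥ L / t_tx = 800 bits / 0.0116333 s = 68.8 kbps.

68.8 kbps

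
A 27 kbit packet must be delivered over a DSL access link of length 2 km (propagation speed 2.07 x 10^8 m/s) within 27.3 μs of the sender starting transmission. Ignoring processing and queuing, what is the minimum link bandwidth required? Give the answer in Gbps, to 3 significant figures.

Propagation delay = 2000 / 2.07e+08 = 9.66184 μs.
Transmission budget = 27.3 − 9.66184 = 17.6382 μs.
R ≥ L / t_tx = 27000 bits / 1.76382e-05 s = 1.53 Gbps.

1.53 Gbps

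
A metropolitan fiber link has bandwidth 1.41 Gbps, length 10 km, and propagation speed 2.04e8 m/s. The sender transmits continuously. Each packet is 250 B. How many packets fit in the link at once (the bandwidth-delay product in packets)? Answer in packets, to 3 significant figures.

Propagation delay = 10000 / 204000000 = 4.90196e-05 s.
BDP = R × t_prop = 1410000000 × 4.90196e-05 = 69117.6 bits.
In packets of 2000 bits: 34.6 packets.

34.6 packets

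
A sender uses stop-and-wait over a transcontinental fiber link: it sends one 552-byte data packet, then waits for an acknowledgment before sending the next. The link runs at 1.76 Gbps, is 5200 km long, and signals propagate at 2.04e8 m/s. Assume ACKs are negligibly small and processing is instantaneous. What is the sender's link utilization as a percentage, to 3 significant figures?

0.00492 %

t_tx = L/R = 4416/1760000000 = 2.50909e-06 s.
t_prop = 5200000/204000000 = 0.0254902 s; RTT = 0.0509804 s.
Cycle = t_tx + RTT = 0.0509829 s.
Utilization = t_tx / cycle = 2.50909e-06/0.0509829 = 0.00492 %.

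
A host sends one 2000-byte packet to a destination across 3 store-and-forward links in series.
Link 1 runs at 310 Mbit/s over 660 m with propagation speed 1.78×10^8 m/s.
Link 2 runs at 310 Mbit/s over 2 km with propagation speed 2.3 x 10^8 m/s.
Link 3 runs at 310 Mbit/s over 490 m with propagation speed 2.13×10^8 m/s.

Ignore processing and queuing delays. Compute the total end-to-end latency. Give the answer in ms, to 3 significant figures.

L = 2000 × 8 = 16000 bits.
Transmission delay per hop = L/R = 16000/310000000 = 0.0516129 ms; 3 hops → 0.154839 ms.
Propagation delays (d/s per hop): 0.00370787, 0.00869565, 0.00230047 ms; sum = 0.014704 ms.
End-to-end = 0.170 ms.

0.170 ms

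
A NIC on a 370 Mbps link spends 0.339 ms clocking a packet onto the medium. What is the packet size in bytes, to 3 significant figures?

L = R × t_tx = 370000000 b/s × 0.000339 s = 125430 bits.
In bytes: 125430 / 8 = 15700 bytes.

15700 bytes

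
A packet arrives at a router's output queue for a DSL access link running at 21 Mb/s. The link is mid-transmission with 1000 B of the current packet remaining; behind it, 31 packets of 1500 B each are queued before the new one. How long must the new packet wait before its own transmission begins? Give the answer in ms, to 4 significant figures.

Each queued packet: L/R = 12000/21000000 = 0.571429 ms.
31 queued → 17.7143 ms.
Plus remaining 8000 bits of current packet: 0.380952 ms.
Queuing delay = 18.10 ms.

18.10 ms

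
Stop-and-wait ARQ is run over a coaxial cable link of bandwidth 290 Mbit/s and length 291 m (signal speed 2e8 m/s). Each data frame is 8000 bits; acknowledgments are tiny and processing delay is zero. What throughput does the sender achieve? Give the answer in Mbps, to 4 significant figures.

t_tx = L/R = 8000/290000000 = 2.75862e-05 s.
t_prop = 291/200000000 = 1.455e-06 s; RTT = 2.91e-06 s.
Cycle = t_tx + RTT = 3.04962e-05 s.
Throughput = L / cycle = 8000 / 3.04962e-05 = 262.3 Mbps.

262.3 Mbps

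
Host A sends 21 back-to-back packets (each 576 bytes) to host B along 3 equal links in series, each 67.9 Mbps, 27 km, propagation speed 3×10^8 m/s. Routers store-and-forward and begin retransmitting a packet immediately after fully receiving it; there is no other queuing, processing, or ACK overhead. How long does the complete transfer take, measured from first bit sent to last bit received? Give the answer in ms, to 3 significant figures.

1.83 ms

Per-hop transmission t_tx = L/R = 4608/67900000 = 0.0678645 ms.
Per-hop propagation t_prop = 27000/300000000 = 0.09 ms.
Pipeline fill: first packet needs 3·t_tx to clear all hops; remaining 20 packets each add one t_tx.
Total = (3+21-1)·t_tx + 3·t_prop = 23·0.0678645 + 3·0.09 = 1.83 ms.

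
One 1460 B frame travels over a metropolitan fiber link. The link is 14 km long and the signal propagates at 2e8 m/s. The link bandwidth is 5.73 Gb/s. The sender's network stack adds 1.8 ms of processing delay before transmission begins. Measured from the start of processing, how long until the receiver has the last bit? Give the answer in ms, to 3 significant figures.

L = 1460 × 8 = 11680 bits.
Transmission delay = L/R = 11680 / 5730000000 = 0.00203839 ms.
Propagation delay = d/s = 14000 m / 200000000 m/s = 0.07 ms.
Plus processing delay 1.8 ms = 1.8 ms.
Total = 1.87 ms.

1.87 ms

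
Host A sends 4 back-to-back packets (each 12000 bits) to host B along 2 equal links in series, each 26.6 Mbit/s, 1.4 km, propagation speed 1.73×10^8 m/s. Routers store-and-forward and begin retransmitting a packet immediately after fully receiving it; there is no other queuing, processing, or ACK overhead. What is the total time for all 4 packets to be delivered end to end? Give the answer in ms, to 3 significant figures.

Per-hop transmission t_tx = L/R = 12000/26600000 = 0.451128 ms.
Per-hop propagation t_prop = 1400/173000000 = 0.00809249 ms.
Pipeline fill: first packet needs 2·t_tx to clear all hops; remaining 3 packets each add one t_tx.
Total = (2+4-1)·t_tx + 2·t_prop = 5·0.451128 + 2·0.00809249 = 2.27 ms.

2.27 ms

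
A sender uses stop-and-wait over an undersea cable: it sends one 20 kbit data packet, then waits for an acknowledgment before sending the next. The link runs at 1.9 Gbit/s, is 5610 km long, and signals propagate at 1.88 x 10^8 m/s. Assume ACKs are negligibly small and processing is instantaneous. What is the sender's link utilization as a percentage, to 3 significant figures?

t_tx = L/R = 20000/1900000000 = 1.05263e-05 s.
t_prop = 5610000/188000000 = 0.0298404 s; RTT = 0.0596809 s.
Cycle = t_tx + RTT = 0.0596914 s.
Utilization = t_tx / cycle = 1.05263e-05/0.0596914 = 0.0176 %.

0.0176 %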